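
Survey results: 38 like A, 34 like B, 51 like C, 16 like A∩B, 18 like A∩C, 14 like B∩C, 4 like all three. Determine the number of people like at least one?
79
|A∪B∪C| = 38+34+51-16-18-14+4 = 79.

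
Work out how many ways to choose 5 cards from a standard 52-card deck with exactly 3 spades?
211,926

Reasoning: 13 spades and 39 non-spades: C(13,3) × C(39,2) = 286 × 741 = 211,926.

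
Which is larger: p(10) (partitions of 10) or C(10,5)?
C(10,5)

Pentagonal recurrence p(n) = p(n−1) + p(n−2) − p(n−5) − p(n−7) + …: p(10) = p(9) + p(8) − p(5) − p(3) = 30 + 22 − 7 − 3 = 42; C(10,5) = 252.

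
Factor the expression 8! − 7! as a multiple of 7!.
7 × 7! = 35,280

Solution: 8! − 7! = 8·7! − 7! = (8 − 1)·7! = 7 × 7! = 35,280.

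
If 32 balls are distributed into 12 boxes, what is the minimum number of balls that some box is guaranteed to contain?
3
Pigeonhole: ⌈32/12⌉ = 3.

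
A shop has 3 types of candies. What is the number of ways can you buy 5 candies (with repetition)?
Stars and bars: C(5+3-1, 5) = C(7, 5) = 21.

Answer: 21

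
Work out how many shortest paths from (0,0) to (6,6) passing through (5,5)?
504

Working:
To (5,5): C(10,5)=252. From there: C(2,1)=2. Total: 504.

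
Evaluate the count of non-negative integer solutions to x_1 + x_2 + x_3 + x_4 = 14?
C(14+4-1, 4-1) = 680.
Final answer: 680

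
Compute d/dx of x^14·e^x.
(14x^13 + x^14)e^x

Working:
Product rule: d/dx[x^14]·e^x + x^14·d/dx[e^x] = 14x^{13}e^x + x^14e^x.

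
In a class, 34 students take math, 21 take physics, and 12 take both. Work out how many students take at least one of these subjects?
43

Reasoning: |A∪B| = |A|+|B|-|A∩B| = 34+21-12 = 43.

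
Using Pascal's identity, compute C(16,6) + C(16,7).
19,448
C(16,6) + C(16,7) = C(17,7) = 19,448.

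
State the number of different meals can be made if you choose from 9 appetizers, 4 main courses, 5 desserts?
By the multiplication principle: 9 × 4 × 5 = 180.
Final answer: 180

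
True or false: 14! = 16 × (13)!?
False

Working:
14! = 14 × 13! = 87,178,291,200, but 16 × 13! = 99,632,332,800.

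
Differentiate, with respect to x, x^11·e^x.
Product rule: d/dx[x^11]·e^x + x^11·d/dx[e^x] = 11x^{10}e^x + x^11e^x.

Answer: (11x^10 + x^11)e^x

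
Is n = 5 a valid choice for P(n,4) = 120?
Yes

Reasoning: P(5,4) = 5·4·3·2 = 120, which equals 120.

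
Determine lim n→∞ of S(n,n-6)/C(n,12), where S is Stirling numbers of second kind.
10395
The leading term of S(n,n-6) as a polynomial in n is (11)!!·C(n,12), so the ratio → (11)!! = 10395.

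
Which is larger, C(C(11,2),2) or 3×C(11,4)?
C(C(11,2),2)

Solution: C(C(11,2),2)=1,485, 3×C(11,4)=990.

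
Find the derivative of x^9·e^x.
(9x^8 + x^9)e^x

Working:
Product rule: d/dx[x^9]·e^x + x^9·d/dx[e^x] = 9x^{8}e^x + x^9e^x.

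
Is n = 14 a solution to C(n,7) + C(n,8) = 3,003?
No

Reasoning: C(14,7) + C(14,8) = 3,432 + 3,003 = 6,435, which does not equal 3,003.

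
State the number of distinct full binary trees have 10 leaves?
4,862
Using the Catalan number formula: C_n = C(2n, n) / (n+1)
C_9 = C(18, 9) / (9+1)
     = 48620 / 10
     = 4,862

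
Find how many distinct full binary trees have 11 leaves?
Using the Catalan number formula: C_n = C(2n, n) / (n+1)
C_10 = C(20, 10) / (10+1)
     = 184756 / 11
     = 16,796

Answer: 16,796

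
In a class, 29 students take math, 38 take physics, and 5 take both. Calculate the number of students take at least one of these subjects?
|A∪B| = |A|+|B|-|A∩B| = 29+38-5 = 62.

Answer: 62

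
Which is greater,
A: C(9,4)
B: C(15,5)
B

Reasoning: A=C(9,4)=126, B=C(15,5)=3,003.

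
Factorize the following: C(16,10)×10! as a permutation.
P(16,10)

C(16,10)×10! = [16!/(10!(6)!)]×10! = 16!/(6)! = P(16,10) = 29,059,430,400.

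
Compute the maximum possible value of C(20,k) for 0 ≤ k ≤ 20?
184,756

Maximum at k = 10: C(20,10) = 184,756.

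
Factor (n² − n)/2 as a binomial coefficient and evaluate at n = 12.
C(n,2); C(12,2) = 66
(n² − n)/2 = n(n−1)/2 = C(n,2). At n = 12: C(12,2) = 66.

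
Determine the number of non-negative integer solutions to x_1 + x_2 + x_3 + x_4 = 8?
165

C(8+4-1, 4-1) = 165.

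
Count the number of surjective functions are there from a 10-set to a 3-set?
55,980

Onto functions = 3! × S(10,3)
First compute S(10,3) via recurrence:
Using the Stirling recurrence: S(n,k) = k·S(n-1,k) + S(n-1,k-1)
S(10,3) = 3·S(9,3) + S(9,2)
         = 3·3025 + 255
         = 9075 + 255
         = 9,330
Then: 6 × 9330 = 55,980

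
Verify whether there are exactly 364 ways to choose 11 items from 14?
True

Explanation: C(14,11) = 364.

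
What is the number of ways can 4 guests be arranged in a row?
24

Explanation: Arrangements of 4 distinct objects: 4! = 24.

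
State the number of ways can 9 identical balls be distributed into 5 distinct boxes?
C(9+5-1, 5-1) = C(13, 4) = 715.
Final answer: 715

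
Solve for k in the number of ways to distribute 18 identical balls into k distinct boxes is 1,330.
4

Stars and bars: the count is C(18+k−1, k−1), increasing in k. k=2: C(19,1) = 19, k=3: C(20,2) = 190, k=4: C(21,3) = 1,330 ✓. So k = 4.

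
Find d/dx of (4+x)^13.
Using the power rule: d/dx (4+x)^13 = 13(4+x)^{12}.

Answer: 13(4+x)^12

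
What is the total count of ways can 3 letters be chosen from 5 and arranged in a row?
60

Explanation: P(5,3) = 5!/(5-3)! = 60.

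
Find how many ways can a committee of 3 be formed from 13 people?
C(13,3) = 13! / (3! × (13-3)!)
         = 13! / (3! × 10!)
         = 286

Answer: 286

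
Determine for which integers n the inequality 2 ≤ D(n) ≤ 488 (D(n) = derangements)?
3, 4, 5, 6

Explanation: Using D(n) = (n−1)[D(n−1) + D(n−2)] with D(1)=0, D(2)=1: D(2)=1; D(3)=2; D(4)=9; D(5)=44; D(6)=265; D(7)=1,854. So valid n = 3, 4, 5, 6.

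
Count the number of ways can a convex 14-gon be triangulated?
Using the Catalan number formula: C_n = C(2n, n) / (n+1)
C_12 = C(24, 12) / (12+1)
     = 2704156 / 13
     = 208,012

Answer: 208,012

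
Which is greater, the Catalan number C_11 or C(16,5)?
C_11 = C(22,11)/(11+1) = 705,432/12 = 58,786; C(16,5) = 4,368.

Answer: C_11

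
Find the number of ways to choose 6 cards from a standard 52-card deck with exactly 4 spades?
529,815

13 spades and 39 non-spades: C(13,4) × C(39,2) = 715 × 741 = 529,815.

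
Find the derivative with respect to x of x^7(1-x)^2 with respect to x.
7x^6(1-x)^2 - 2x^7(1-x)^1

Working:
Product rule: 7x^{6}(1-x)^{2} + x^7·(-2)(1-x)^{1}.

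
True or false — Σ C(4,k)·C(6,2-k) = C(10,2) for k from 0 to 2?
Vandermonde's identity gives C(10,2) = 45; RHS C(10,2) = 45.

Answer: True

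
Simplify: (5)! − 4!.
96

Reasoning: (5)! − 4! = (5)·4! − 4! = (5−1)·4! = 4·4! = 96.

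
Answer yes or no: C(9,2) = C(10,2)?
No

Working:
LHS = C(9,2) = 36; RHS = C(10,2) = 45. 36 ≠ 45, so the statement does not hold.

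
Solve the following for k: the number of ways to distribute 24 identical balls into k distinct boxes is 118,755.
6

Stars and bars: the count is C(24+k−1, k−1), increasing in k. k=4: C(27,3) = 2,925, k=5: C(28,4) = 20,475, k=6: C(29,5) = 118,755 ✓. So k = 6.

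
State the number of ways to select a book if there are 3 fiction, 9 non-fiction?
12

Reasoning: By the addition principle: 3 + 9 = 12.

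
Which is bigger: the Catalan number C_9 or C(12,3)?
C_9

Solution: C_9 = C(18,9)/(9+1) = 48,620/10 = 4,862; C(12,3) = 220.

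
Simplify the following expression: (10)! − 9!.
(10)! − 9! = (10)·9! − 9! = (10−1)·9! = 9·9! = 3,265,920.

Answer: 3,265,920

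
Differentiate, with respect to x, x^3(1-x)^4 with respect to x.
Product rule: 3x^{2}(1-x)^{4} + x^3·(-4)(1-x)^{3}.
Final answer: 3x^2(1-x)^4 - 4x^3(1-x)^3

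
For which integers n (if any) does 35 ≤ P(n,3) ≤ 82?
5

Reasoning: P(4,3)=24; P(5,3)=60; P(6,3)=120. So valid n = 5.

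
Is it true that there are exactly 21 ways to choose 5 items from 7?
C(7,5) = 21.

Answer: True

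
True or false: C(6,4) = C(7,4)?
False

Reasoning: LHS = C(6,4) = 15; RHS = C(7,4) = 35. 15 ≠ 35, so the statement does not hold.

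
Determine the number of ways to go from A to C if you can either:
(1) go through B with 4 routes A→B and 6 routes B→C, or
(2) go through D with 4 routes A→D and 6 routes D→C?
48

Route via B: 4×6=24. Route via D: 4×6=24. Total: 48.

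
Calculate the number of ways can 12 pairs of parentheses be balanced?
Using the Catalan number formula: C_n = C(2n, n) / (n+1)
C_12 = C(24, 12) / (12+1)
     = 2704156 / 13
     = 208,012

Answer: 208,012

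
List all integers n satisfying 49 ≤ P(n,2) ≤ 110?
8, 9, 10, 11

Explanation: P(7,2)=42; P(8,2)=56; P(9,2)=72; P(10,2)=90; P(11,2)=110; P(12,2)=132. So valid n = 8, 9, 10, 11.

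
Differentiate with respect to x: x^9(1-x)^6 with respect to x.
9x^8(1-x)^6 - 6x^9(1-x)^5

Reasoning: Product rule: 9x^{8}(1-x)^{6} + x^9·(-6)(1-x)^{5}.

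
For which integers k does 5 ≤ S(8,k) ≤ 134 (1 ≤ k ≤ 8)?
S(8,1)=1; S(8,2)=127; S(8,3)=966; S(8,4)=1,701; S(8,5)=1,050; S(8,6)=266; S(8,7)=28; S(8,8)=1. So valid k = 2, 7.
Final answer: 2, 7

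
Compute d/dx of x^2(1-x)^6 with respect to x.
2x^1(1-x)^6 - 6x^2(1-x)^5

Solution: Product rule: 2x^{1}(1-x)^{6} + x^2·(-6)(1-x)^{5}.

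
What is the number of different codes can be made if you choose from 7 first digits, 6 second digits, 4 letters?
168

Solution: By the multiplication principle: 7 × 6 × 4 = 168.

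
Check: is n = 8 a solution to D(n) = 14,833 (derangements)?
D(8) = (8-1)·[D(7) + D(6)] = 7·[1,854 + 265] = 14,833, which equals 14,833.
Final answer: Yes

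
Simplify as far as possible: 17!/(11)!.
This equals 17×16×...×12 = 8,910,720.
Final answer: 8,910,720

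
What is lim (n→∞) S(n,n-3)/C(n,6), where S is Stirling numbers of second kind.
The leading term of S(n,n-3) as a polynomial in n is (5)!!·C(n,6), so the ratio → (5)!! = 15.
Final answer: 15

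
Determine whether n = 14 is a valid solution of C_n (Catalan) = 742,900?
No

Working:
C_14 = C(28,14)/(14+1) = 40,116,600/15 = 2,674,440, which does not equal 742,900.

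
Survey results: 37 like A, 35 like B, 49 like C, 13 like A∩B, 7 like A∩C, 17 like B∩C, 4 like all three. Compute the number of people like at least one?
88

Explanation: |A∪B∪C| = 37+35+49-13-7-17+4 = 88.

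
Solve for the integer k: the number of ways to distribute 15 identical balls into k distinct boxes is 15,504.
6

Stars and bars: the count is C(15+k−1, k−1), increasing in k. k=4: C(18,3) = 816, k=5: C(19,4) = 3,876, k=6: C(20,5) = 15,504 ✓. So k = 6.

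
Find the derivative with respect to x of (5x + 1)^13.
Chain rule: 13(5x+1)^{12} × 5 = 65(5x+1)^{12}.

Answer: 65(5x + 1)^12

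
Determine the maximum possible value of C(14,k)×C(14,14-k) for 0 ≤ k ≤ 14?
11,778,624

Solution: C(14,k)·C(14,14-k) = C(14,k)², maximised at the centre k = 7: C(14,7)² = 11,778,624.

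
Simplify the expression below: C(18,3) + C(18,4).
3,876

Solution: By Pascal's identity: C(19,4) = 3,876.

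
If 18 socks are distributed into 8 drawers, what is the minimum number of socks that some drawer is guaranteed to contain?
3

Pigeonhole: ⌈18/8⌉ = 3.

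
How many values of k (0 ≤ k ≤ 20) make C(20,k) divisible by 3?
12

Reasoning: Checking C(20,k) mod 3 for k = 0..20: divisible at k = 3, 4, 5, 6, 7, 8, 12, 13, 14, 15, 16, 17. That's 12 values.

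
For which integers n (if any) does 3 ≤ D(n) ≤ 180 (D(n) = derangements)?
4, 5
Using D(n) = (n−1)[D(n−1) + D(n−2)] with D(1)=0, D(2)=1: D(3)=2; D(4)=9; D(5)=44; D(6)=265. So valid n = 4, 5.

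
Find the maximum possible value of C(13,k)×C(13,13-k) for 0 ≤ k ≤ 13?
2,944,656
C(13,k)·C(13,13-k) = C(13,k)², maximised at the centre k = 6: C(13,6)² = 2,944,656.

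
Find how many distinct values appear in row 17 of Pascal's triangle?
9

Reasoning: Row 17 has entries C(17,0)..C(17,17); by symmetry C(17,k)=C(17,17-k), giving 9 distinct values.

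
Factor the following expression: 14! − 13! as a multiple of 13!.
13 × 13! = 80,951,270,400

Solution: 14! − 13! = 14·13! − 13! = (14 − 1)·13! = 13 × 13! = 80,951,270,400.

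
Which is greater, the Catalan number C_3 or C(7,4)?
C(7,4)

C_3 = C(6,3)/(3+1) = 20/4 = 5; C(7,4) = 35.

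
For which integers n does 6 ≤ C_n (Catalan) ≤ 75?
4, 5

Solution: C_3=5; C_4=14; C_5=42; C_6=132. So valid n = 4, 5.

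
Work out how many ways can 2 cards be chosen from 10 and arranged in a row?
90

Solution: P(10,2) = 10!/(10-2)! = 90.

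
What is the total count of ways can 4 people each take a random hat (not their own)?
9

Using D(n) = (n-1)[D(n-1) + D(n-2)]:
D(4) = (4-1) × [D(3) + D(2)]
      = 3 × [2 + 1]
      = 3 × 3
      = 9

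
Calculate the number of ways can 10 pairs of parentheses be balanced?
16,796

Explanation: Using the Catalan number formula: C_n = C(2n, n) / (n+1)
C_10 = C(20, 10) / (10+1)
     = 184756 / 11
     = 16,796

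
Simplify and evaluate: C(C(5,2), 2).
45
C(5,2) = 10, then C(10, 2) = 45.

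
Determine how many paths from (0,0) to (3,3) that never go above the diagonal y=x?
5
Counted by the Catalan number C_3: C_3 = C(6,3)/(3+1) = 20/4 = 5.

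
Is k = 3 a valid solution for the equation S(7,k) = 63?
No

Reasoning: S(7,3) = 3·S(6,3) + S(6,2) = 3·90 + 31 = 301, which does not equal 63.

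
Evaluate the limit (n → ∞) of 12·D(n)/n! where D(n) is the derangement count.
12/e

Working:
D(n)/n! → 1/e, so 12·D(n)/n! → 12/e.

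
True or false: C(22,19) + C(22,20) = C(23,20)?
True

Explanation: Pascal's identity C(n,k) + C(n,k+1) = C(n+1,k+1): 1,540 + 231 = 1,771 = C(23,20).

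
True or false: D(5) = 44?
True

Derangements of 5 elements: D(5) = (5-1)·[D(4) + D(3)] = 4·[9 + 2] = 44.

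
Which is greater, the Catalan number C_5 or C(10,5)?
C(10,5)

Reasoning: C_5 = C(10,5)/(5+1) = 252/6 = 42; C(10,5) = 252.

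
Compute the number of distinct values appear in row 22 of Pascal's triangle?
12
Row 22 has entries C(22,0)..C(22,22); by symmetry C(22,k)=C(22,22-k), giving 12 distinct values.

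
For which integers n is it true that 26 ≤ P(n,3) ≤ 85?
5

Reasoning: P(4,3)=24; P(5,3)=60; P(6,3)=120. So valid n = 5.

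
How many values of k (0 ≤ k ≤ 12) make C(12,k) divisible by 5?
4

Reasoning: Checking C(12,k) mod 5 for k = 0..12: divisible at k = 3, 4, 8, 9. That's 4 values.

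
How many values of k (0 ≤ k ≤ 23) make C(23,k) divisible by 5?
4

Explanation: Checking C(23,k) mod 5 for k = 0..23: divisible at k = 4, 9, 14, 19. That's 4 values.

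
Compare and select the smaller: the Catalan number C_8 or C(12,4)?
C(12,4)

Explanation: C_8 = C(16,8)/(8+1) = 12,870/9 = 1,430; C(12,4) = 495.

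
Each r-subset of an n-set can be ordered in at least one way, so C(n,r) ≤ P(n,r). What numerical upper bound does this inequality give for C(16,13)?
3,487,131,648,000

Working:
P(16,13) = 16·15·14·13·12·11·10·9·8·7·6·5·4 = 3,487,131,648,000, so C(16,13) ≤ 3,487,131,648,000. (The bound is loose by a factor of 13! = 6,227,020,800: C(16,13) = 3,487,131,648,000/6,227,020,800 = 560.)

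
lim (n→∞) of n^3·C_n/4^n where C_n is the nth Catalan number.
∞

Working:
C_n ~ 4^n/(n^(3/2)√π), so n^3·C_n/4^n ~ n^(3 − 3/2)/√π → ∞.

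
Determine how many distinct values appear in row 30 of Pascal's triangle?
16

Reasoning: Row 30 has entries C(30,0)..C(30,30); by symmetry C(30,k)=C(30,30-k), giving 16 distinct values.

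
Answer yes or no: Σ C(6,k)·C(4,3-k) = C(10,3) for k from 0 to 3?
Yes

Reasoning: Vandermonde's identity gives C(10,3) = 120; RHS C(10,3) = 120.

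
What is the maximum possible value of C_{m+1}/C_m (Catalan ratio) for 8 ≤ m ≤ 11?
C_{m+1}/C_m = 2(2m+1)/(m+2), which increases with m. Maximum at m = 11: 2·23/13 = 46/13.

Answer: 46/13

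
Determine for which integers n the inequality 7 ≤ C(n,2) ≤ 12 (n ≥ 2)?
C(4,2)=6; C(5,2)=10; C(6,2)=15. So valid n = 5.
Final answer: 5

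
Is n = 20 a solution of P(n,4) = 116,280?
Yes

Reasoning: P(20,4) = 20·19·18·17 = 116,280, which equals 116,280.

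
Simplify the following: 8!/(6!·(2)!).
28

Working:
This is C(8,6) = 28.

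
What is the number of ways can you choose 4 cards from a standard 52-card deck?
C(52,4) = 270,725.
Final answer: 270,725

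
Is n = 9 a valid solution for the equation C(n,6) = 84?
Yes
C(9,6) = 9·8·7·6·5·4/6! = 60,480/720 = 84, which equals 84.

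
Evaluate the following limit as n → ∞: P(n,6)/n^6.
1

Solution: P(n,6) = n(n-1)···(n-5) ≈ n^6 for large n. Limit = 1.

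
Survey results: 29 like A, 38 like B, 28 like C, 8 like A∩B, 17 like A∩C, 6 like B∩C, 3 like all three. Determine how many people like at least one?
67

|A∪B∪C| = 29+38+28-8-17-6+3 = 67.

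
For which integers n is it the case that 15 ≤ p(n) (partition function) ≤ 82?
7, 8, 9, 10, 11, 12

Solution: Tabulating p(n) via p(n) = p(n−1) + p(n−2) − p(n−5) − p(n−7) + …: p(6)=11; p(7)=15; p(8)=22; p(9)=30; p(10)=42; p(11)=56; p(12)=77; p(13)=101. So valid n = 7, 8, 9, 10, 11, 12.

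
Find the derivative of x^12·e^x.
(12x^11 + x^12)e^x

Working:
Product rule: d/dx[x^12]·e^x + x^12·d/dx[e^x] = 12x^{11}e^x + x^12e^x.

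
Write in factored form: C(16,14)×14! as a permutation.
P(16,14)

C(16,14)×14! = [16!/(14!(2)!)]×14! = 16!/(2)! = P(16,14) = 10,461,394,944,000.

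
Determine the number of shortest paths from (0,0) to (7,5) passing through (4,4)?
To (4,4): C(8,4)=70. From there: C(4,3)=4. Total: 280.
Final answer: 280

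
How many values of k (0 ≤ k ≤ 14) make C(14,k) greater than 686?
7

Reasoning: Row 14 is unimodal and symmetric about k=14/2. C(14,3)=364 ≤ 686; C(14,4)=1,001 > 686; by symmetry C(14,k) > 686 for k = 4..10. That's 10 - 4 + 1 = 7 values.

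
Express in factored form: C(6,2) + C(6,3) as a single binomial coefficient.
C(7,3)

Working:
By Pascal's identity: C(6,2) + C(6,3) = C(7,3) = 35.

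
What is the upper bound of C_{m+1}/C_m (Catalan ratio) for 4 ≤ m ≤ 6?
13/4
C_{m+1}/C_m = 2(2m+1)/(m+2), which increases with m. Maximum at m = 6: 2·13/8 = 13/4.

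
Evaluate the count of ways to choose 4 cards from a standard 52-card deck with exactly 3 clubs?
13 clubs and 39 non-clubs: C(13,3) × C(39,1) = 286 × 39 = 11,154.

Answer: 11,154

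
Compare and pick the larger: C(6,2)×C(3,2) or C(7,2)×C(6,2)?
C(7,2)×C(6,2)

Solution: C(6,2)×C(3,2)=45, C(7,2)×C(6,2)=315.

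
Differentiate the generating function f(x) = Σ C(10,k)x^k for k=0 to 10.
Σ k·C(10,k)x^(k-1) for k=1 to 10

Solution: Term-by-term differentiation gives Σ k·C(10,k)x^{k-1} for k=1 to 10.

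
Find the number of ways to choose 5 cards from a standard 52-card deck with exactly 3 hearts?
211,926

Explanation: 13 hearts and 39 non-hearts: C(13,3) × C(39,2) = 286 × 741 = 211,926.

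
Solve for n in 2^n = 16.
4

Working:
2^4 = 16, so n = 4.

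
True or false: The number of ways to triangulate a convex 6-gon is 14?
True
Triangulations of a convex 6-gon are counted by the Catalan number C_4: C_4 = C(8,4)/(4+1) = 70/5 = 14.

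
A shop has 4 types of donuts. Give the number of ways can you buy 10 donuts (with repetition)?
286
Stars and bars: C(10+4-1, 10) = C(13, 10) = 286.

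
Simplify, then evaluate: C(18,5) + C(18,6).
27,132
By Pascal's identity: C(19,6) = 27,132.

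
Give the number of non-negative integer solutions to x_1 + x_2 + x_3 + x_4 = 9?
220

Reasoning: C(9+4-1, 4-1) = 220.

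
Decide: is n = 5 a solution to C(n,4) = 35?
C(5,4) = 5·4·3·2/4! = 120/24 = 5, which does not equal 35.

Answer: No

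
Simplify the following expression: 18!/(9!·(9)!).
48,620

Explanation: This is C(18,9) = 48,620.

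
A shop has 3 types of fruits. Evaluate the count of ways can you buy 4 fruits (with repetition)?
Stars and bars: C(4+3-1, 4) = C(6, 4) = 15.
Final answer: 15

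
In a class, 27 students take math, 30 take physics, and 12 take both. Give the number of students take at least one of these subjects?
45

|A∪B| = |A|+|B|-|A∩B| = 27+30-12 = 45.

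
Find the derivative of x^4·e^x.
(4x^3 + x^4)e^x

Working:
Product rule: d/dx[x^4]·e^x + x^4·d/dx[e^x] = 4x^{3}e^x + x^4e^x.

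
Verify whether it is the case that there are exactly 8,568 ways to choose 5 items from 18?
True

Solution: C(18,5) = 8,568.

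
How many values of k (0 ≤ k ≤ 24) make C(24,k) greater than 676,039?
9

Working:
Row 24 is unimodal and symmetric about k=24/2. C(24,7)=346,104 ≤ 676,039; C(24,8)=735,471 > 676,039; by symmetry C(24,k) > 676,039 for k = 8..16. That's 16 - 8 + 1 = 9 values.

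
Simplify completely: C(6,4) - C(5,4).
10

Explanation: C(6,4) - C(5,4) = C(5,3) = 10.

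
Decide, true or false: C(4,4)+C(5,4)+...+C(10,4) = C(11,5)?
True
Hockey stick identity gives Σ = C(11,5) = 462; RHS C(11,5) = 462.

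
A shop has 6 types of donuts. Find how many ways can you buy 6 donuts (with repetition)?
Stars and bars: C(6+6-1, 6) = C(11, 6) = 462.
Final answer: 462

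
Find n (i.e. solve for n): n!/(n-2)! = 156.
13

Reasoning: n!/(n-2)! = n×(n-1), a product of 2 consecutive integers ≈ (n−0.5)^2. 156^(1/2) + 0.5 ≈ 13.0; check n = 13: 13×12 = 156 ✓. So n = 13.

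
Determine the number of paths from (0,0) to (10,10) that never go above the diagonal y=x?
16,796

Working:
Counted by the Catalan number C_10: C_10 = C(20,10)/(10+1) = 184,756/11 = 16,796.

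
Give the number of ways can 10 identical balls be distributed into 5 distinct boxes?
1,001

Explanation: C(10+5-1, 5-1) = C(14, 4) = 1,001.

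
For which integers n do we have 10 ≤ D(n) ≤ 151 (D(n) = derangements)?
5
Using D(n) = (n−1)[D(n−1) + D(n−2)] with D(1)=0, D(2)=1: D(4)=9; D(5)=44; D(6)=265. So valid n = 5.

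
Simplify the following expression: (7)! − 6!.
(7)! − 6! = (7)·6! − 6! = (7−1)·6! = 6·6! = 4,320.

Answer: 4,320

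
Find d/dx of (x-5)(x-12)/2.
(2x - 17)/2

Solution: d/dx[(x-5)(x-12)] = (x-12) + (x-5) = 2x - 17. Dividing by 2 gives (2x - 17)/2.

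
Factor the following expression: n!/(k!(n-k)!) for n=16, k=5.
C(16,5) = 4,368
This is the binomial coefficient C(16,5) = 4,368.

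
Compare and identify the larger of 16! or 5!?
16!=20,922,789,888,000, 5!=120. 16! > 5!.
Final answer: 16!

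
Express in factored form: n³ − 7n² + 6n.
n(n − 1)(n − 6)

n³ − 7n² + 6n = n(n² − 7n + 6) = n(n − 1)(n − 6).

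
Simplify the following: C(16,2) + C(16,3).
680

Explanation: By Pascal's identity: C(17,3) = 680.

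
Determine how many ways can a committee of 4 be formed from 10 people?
210

C(10,4) = 10! / (4! × (10-4)!)
         = 10! / (4! × 6!)
         = 210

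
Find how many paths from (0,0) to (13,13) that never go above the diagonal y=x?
742,900

Counted by the Catalan number C_13: C_13 = C(26,13)/(13+1) = 10,400,600/14 = 742,900.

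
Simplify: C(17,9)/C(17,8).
C(n,k+1)/C(n,k) = (n−k)/(k+1). Here (17−8)/(8+1) = 9/9 = 1.

Answer: 1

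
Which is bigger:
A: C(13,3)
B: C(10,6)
A

Reasoning: A=C(13,3)=286, B=C(10,6)=210.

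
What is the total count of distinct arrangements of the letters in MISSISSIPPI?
Word has 11 letters (M=1, I=4, S=4, P=2). Arrangements: 11!/Π(k!) = 34,650.
Final answer: 34,650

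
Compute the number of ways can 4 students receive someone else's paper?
9

Working:
Using D(n) = (n-1)[D(n-1) + D(n-2)]:
D(4) = (4-1) × [D(3) + D(2)]
      = 3 × [2 + 1]
      = 3 × 3
      = 9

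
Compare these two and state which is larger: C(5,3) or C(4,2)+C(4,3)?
Equal

Solution: By Pascal's identity: C(5,3) = C(4,2)+C(4,3) = 10. Equal.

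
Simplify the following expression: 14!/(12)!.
182

Working:
This equals 14×13 = 182.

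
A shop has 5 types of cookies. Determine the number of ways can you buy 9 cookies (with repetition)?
715

Solution: Stars and bars: C(9+5-1, 9) = C(13, 9) = 715.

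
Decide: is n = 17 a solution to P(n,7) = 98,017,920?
P(17,7) = 17·16·15·14·13·12·11 = 98,017,920, which equals 98,017,920.

Answer: Yes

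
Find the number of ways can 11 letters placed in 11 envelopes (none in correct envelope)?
14,684,570

Working:
Using D(n) = (n-1)[D(n-1) + D(n-2)]:
D(11) = (11-1) × [D(10) + D(9)]
      = 10 × [1334961 + 133496]
      = 10 × 1468457
      = 14,684,570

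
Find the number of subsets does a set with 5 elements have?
32

Reasoning: Each element can be included or excluded: 2^5 = 32.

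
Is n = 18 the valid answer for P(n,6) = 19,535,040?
No
P(18,6) = 18·17·16·15·14·13 = 13,366,080, which does not equal 19,535,040.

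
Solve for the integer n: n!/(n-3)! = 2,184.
14

Solution: n!/(n-3)! = n×(n-1)×(n-2), a product of 3 consecutive integers ≈ (n−1)^3. 2,184^(1/3) + 1 ≈ 14.0; check n = 14: 14×13×12 = 2,184 ✓. So n = 14.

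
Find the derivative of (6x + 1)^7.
42(6x + 1)^6

Solution: Chain rule: 7(6x+1)^{6} × 6 = 42(6x+1)^{6}.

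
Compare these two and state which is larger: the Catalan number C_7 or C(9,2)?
C_7 = C(14,7)/(7+1) = 3,432/8 = 429; C(9,2) = 36.
Final answer: C_7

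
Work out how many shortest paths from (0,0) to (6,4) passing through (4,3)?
To (4,3): C(7,4)=35. From there: C(3,2)=3. Total: 105.
Final answer: 105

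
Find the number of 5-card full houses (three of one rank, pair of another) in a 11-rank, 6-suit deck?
33,000

Explanation: Triple rank: 11. Triple suits: C(6,3)=20. Pair rank: 10. Pair suits: C(6,2)=15. Total: 33,000.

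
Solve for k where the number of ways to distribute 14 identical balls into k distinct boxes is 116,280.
8

Explanation: Stars and bars: the count is C(14+k−1, k−1), increasing in k. k=6: C(19,5) = 11,628, k=7: C(20,6) = 38,760, k=8: C(21,7) = 116,280 ✓. So k = 8.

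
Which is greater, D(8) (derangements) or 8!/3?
D(8)

Solution: D(8) = (8-1)·[D(7) + D(6)] = 7·[1,854 + 265] = 14,833; 8!/3 = 40,320/3 = 13,440.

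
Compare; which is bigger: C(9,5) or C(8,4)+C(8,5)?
Equal

Solution: By Pascal's identity: C(9,5) = C(8,4)+C(8,5) = 126. Equal.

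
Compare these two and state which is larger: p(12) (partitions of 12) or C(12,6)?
C(12,6)

Reasoning: Pentagonal recurrence p(n) = p(n−1) + p(n−2) − p(n−5) − p(n−7) + …: p(12) = p(11) + p(10) − p(7) − p(5) + p(0) = 56 + 42 − 15 − 7 + 1 = 77; C(12,6) = 924.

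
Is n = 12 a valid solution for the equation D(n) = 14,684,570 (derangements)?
No

Solution: D(12) = (12-1)·[D(11) + D(10)] = 11·[14,684,570 + 1,334,961] = 176,214,841, which does not equal 14,684,570.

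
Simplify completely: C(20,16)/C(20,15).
5/16

Explanation: C(n,k+1)/C(n,k) = (n−k)/(k+1). Here (20−15)/(15+1) = 5/16 = 5/16.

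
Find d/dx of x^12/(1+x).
Quotient rule: [12x^{11}(1+x) - x^12]/(1+x)².
Final answer: (12x^11(1+x) - x^12)/(1+x)²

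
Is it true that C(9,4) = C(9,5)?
Symmetry C(n,k) = C(n,n-k): C(9,4) = 126 and C(9,5) = 126. Both sides agree, so the statement holds.

Answer: True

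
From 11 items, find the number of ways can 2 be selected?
C(11,2) = 11! / (2! × (11-2)!)
         = 11! / (2! × 9!)
         = 55

Answer: 55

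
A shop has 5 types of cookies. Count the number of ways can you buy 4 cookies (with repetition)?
70

Solution: Stars and bars: C(4+5-1, 4) = C(8, 4) = 70.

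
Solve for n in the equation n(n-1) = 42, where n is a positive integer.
7

Reasoning: n² − n − 42 = 0, so n = (1 ± √(1 + 4·42))/2 = (1 ± √169)/2 = (1 ± 13)/2, i.e. n = 7 or n = -6. Taking the positive root, n = 7 (check: 7×6 = 42).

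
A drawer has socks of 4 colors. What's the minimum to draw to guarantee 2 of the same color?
5

Solution: Worst case: 1 of each = 4. One more: 5.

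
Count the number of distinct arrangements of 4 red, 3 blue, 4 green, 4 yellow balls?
Multinomial: 15!/(4! × 3! × 4! × 4!) = 15,765,750.
Final answer: 15,765,750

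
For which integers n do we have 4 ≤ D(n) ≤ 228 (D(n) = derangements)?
Using D(n) = (n−1)[D(n−1) + D(n−2)] with D(1)=0, D(2)=1: D(3)=2; D(4)=9; D(5)=44; D(6)=265. So valid n = 4, 5.
Final answer: 4, 5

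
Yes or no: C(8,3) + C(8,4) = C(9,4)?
Yes

Reasoning: Pascal's identity: LHS = 56 + 70 = 126; RHS = C(9,4) = 126. Both sides agree, so the statement holds.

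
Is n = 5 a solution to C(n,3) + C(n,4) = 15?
Yes

Solution: C(5,3) + C(5,4) = 10 + 5 = 15, which equals 15.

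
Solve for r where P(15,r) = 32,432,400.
7

Solution: P(15,r) = 15·14·…·(15−r+1), a product of r factors. Multiplying down from 15: 15 = 15; 15·14 = 210; 15·14·13 = 2,730; 15·14·13·12 = 32,760; 15·14·13·12·11 = 360,360; 15·14·13·12·11·10 = 3,603,600; 15·14·13·12·11·10·9 = 32,432,400 ✓ (7 factors). So r = 7.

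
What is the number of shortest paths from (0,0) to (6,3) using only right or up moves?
84

Working:
Choose 6 rights from 9 moves: C(9,6) = 84.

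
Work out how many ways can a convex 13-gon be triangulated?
58,786

Explanation: Using the Catalan number formula: C_n = C(2n, n) / (n+1)
C_11 = C(22, 11) / (11+1)
     = 705432 / 12
     = 58,786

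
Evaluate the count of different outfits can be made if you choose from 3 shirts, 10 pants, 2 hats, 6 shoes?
360

By the multiplication principle: 3 × 10 × 2 × 6 = 360.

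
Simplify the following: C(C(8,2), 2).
378
C(8,2) = 28, then C(28, 2) = 378.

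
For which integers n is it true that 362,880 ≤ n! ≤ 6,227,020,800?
9, 10, 11, 12, 13

Reasoning: n! is strictly increasing; 9! = 362,880 and 13! = 6,227,020,800, so valid n = 9, 10, 11, 12, 13.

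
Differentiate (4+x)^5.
5(4+x)^4

Explanation: Using the power rule: d/dx (4+x)^5 = 5(4+x)^{4}.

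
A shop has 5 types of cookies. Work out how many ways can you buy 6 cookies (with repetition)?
Stars and bars: C(6+5-1, 6) = C(10, 6) = 210.
Final answer: 210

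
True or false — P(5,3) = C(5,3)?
False

Working:
P(5,3) = 60 but C(5,3) = 10; they differ by a factor of 3! = 6, so the statement does not hold.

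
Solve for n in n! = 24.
4
n! is strictly increasing. 2! = 2, 3! = 6, 4! = 24 ✓. So n = 4.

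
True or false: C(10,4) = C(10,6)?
C(10,4) = C(10,10-4) by the symmetry property; both equal 210.

Answer: True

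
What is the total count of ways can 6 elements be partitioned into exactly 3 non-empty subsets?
90

This equals S(6,3), the Stirling number of the 2nd kind.
Using the Stirling recurrence: S(n,k) = k·S(n-1,k) + S(n-1,k-1)
S(6,3) = 3·S(5,3) + S(5,2)
         = 3·25 + 15
         = 75 + 15
         = 90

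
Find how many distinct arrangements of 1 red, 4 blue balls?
5

Working:
Multinomial: 5!/(1! × 4!) = 5.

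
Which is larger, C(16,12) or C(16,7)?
C(16,7)
C(16,12)=1,820, C(16,7)=11,440.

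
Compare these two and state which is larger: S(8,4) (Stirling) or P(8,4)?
S(8,4) = 4·S(7,4) + S(7,3) = 4·350 + 301 = 1,701; P(8,4) = 1,680.

Answer: S(8,4)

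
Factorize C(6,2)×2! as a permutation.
P(6,2)
C(6,2)×2! = [6!/(2!(4)!)]×2! = 6!/(4)! = P(6,2) = 30.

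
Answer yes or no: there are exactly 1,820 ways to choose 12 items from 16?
Yes
C(16,12) = 1,820.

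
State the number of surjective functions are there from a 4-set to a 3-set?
Onto functions = 3! × S(4,3)
First compute S(4,3) via recurrence:
Using the Stirling recurrence: S(n,k) = k·S(n-1,k) + S(n-1,k-1)
S(4,3) = 3·S(3,3) + S(3,2)
         = 3·1 + 3
         = 3 + 3
         = 6
Then: 6 × 6 = 36
Final answer: 36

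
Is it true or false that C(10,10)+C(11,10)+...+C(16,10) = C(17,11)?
Hockey stick identity gives Σ = C(17,11) = 12,376; RHS C(17,11) = 12,376.
Final answer: True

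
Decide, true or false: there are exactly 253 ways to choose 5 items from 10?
False

Reasoning: C(10,5) = 252 ≠ 253.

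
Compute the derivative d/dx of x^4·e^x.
(4x^3 + x^4)e^x

Product rule: d/dx[x^4]·e^x + x^4·d/dx[e^x] = 4x^{3}e^x + x^4e^x.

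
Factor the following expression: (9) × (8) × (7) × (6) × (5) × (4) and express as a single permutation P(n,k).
Product of 6 consecutive descending integers starting at 9: P(9,6) = 9!/3! = 60,480.

Answer: P(9,6) = 9!/(3)!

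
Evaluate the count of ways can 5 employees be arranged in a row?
120

Explanation: Arrangements of 5 distinct objects: 5! = 120.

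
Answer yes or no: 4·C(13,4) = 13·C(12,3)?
Yes

Explanation: Absorption identity k·C(n,k) = n·C(n-1,k-1). LHS = 4·715 = 2,860; RHS = 13·220 = 2,860.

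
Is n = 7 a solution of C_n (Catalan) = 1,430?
No

Working:
C_7 = C(14,7)/(7+1) = 3,432/8 = 429, which does not equal 1,430.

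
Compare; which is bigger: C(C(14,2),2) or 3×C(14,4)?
C(C(14,2),2)

Explanation: C(C(14,2),2)=4,095, 3×C(14,4)=3,003.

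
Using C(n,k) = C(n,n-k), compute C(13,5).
1,287
C(13,5) = C(13,8) = 1,287.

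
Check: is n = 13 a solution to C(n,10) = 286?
C(13,10) = 13·12·11·10·9·8·7·6·5·4/10! = 1,037,836,800/3,628,800 = 286, which equals 286.
Final answer: Yes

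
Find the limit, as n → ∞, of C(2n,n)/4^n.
0

Explanation: C(2n,n) ~ 4^n/√(πn), so C(2n,n)/4^n ~ 1/√(πn) → 0.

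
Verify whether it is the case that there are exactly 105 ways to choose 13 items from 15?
True

Explanation: C(15,13) = 105.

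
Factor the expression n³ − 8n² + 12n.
n(n − 2)(n − 6)

Solution: n³ − 8n² + 12n = n(n² − 8n + 12) = n(n − 2)(n − 6).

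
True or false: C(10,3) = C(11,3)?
False

LHS = C(10,3) = 120; RHS = C(11,3) = 165. 120 ≠ 165, so the statement does not hold.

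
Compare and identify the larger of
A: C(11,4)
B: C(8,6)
A

Solution: A=C(11,4)=330, B=C(8,6)=28.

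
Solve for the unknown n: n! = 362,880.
9

Reasoning: n! is strictly increasing. 7! = 5,040, 8! = 40,320, 9! = 362,880 ✓. So n = 9.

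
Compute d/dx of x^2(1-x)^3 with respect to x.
2x^1(1-x)^3 - 3x^2(1-x)^2
Product rule: 2x^{1}(1-x)^{3} + x^2·(-3)(1-x)^{2}.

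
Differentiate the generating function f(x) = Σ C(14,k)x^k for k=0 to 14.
Σ k·C(14,k)x^(k-1) for k=1 to 14

Reasoning: Term-by-term differentiation gives Σ k·C(14,k)x^{k-1} for k=1 to 14.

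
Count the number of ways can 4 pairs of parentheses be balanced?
14

Reasoning: Using the Catalan number formula: C_n = C(2n, n) / (n+1)
C_4 = C(8, 4) / (4+1)
     = 70 / 5
     = 14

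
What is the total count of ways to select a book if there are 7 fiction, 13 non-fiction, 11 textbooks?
31

Solution: By the addition principle: 7 + 13 + 11 = 31.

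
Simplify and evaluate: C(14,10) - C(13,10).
C(14,10) - C(13,10) = C(13,9) = 715.

Answer: 715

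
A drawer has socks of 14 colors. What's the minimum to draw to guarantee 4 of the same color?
43

Reasoning: Worst case: 3 of each = 42. One more: 43.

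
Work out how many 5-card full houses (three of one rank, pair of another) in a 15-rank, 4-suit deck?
Triple rank: 15. Triple suits: C(4,3)=4. Pair rank: 14. Pair suits: C(4,2)=6. Total: 5,040.
Final answer: 5,040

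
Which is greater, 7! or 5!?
7!

Solution: 7!=5,040, 5!=120. 7! > 5!.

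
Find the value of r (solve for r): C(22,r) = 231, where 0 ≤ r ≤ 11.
C(22,r) is increasing for 0 ≤ r ≤ 11. Stepping up (C(22,r+1) = C(22,r)·(22−r)/(r+1)): C(22,1) = 22, C(22,2) = 231 ✓. So r = 2.

Answer: 2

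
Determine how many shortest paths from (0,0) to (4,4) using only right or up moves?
Choose 4 rights from 8 moves: C(8,4) = 70.

Answer: 70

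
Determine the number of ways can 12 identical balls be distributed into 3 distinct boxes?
91

Explanation: C(12+3-1, 3-1) = C(14, 2) = 91.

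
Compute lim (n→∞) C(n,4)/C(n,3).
∞

Working:
C(n,4)/C(n,3) = (n-3)/4 → ∞ as n → ∞.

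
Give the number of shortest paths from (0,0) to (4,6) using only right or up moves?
Choose 4 rights from 10 moves: C(10,4) = 210.
Final answer: 210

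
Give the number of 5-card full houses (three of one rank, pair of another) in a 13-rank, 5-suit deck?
Triple rank: 13. Triple suits: C(5,3)=10. Pair rank: 12. Pair suits: C(5,2)=10. Total: 15,600.
Final answer: 15,600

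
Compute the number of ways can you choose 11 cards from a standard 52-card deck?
60,403,728,840

Explanation: C(52,11) = 60,403,728,840.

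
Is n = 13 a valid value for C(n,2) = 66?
No
C(13,2) = 13·12/2! = 156/2 = 78, which does not equal 66.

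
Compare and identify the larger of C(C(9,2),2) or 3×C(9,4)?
C(C(9,2),2)
C(C(9,2),2)=630, 3×C(9,4)=378.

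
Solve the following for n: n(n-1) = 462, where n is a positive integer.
22

Reasoning: n² − n − 462 = 0, so n = (1 ± √(1 + 4·462))/2 = (1 ± √1,849)/2 = (1 ± 43)/2, i.e. n = 22 or n = -21. Taking the positive root, n = 22 (check: 22×21 = 462).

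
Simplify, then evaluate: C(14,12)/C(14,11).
1/4

Reasoning: C(n,k+1)/C(n,k) = (n−k)/(k+1). Here (14−11)/(11+1) = 3/12 = 1/4.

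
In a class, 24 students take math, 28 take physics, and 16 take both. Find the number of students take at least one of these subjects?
36

Solution: |A∪B| = |A|+|B|-|A∩B| = 24+28-16 = 36.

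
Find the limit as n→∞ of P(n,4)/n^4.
P(n,4) = n(n-1)(n-2)(n-3) ≈ n^4 for large n. Limit = 1.

Answer: 1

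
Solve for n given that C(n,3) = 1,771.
C(n,3) = n(n−1)(n−2)/3! is increasing in n, and n(n−1)(n−2) = 3!·1,771 = 10,626 ≈ (n−1)^3 gives n ≈ 23.0. Check: C(21,3) = 1,330, C(22,3) = 1,540, C(23,3) = 1,771 ✓. So n = 23.

Answer: 23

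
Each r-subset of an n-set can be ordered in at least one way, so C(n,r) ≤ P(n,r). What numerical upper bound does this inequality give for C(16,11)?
174,356,582,400

Explanation: P(16,11) = 16·15·14·13·12·11·10·9·8·7·6 = 174,356,582,400, so C(16,11) ≤ 174,356,582,400. (The bound is loose by a factor of 11! = 39,916,800: C(16,11) = 174,356,582,400/39,916,800 = 4,368.)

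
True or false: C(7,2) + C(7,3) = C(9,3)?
False

Explanation: Pascal's identity gives C(8,3) = 56, whereas C(9,3) = 84.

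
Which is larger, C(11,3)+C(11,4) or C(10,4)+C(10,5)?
C(11,3)+C(11,4)

Solution: First=495, Second=462.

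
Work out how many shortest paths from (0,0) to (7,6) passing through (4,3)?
700

Working:
To (4,3): C(7,4)=35. From there: C(6,3)=20. Total: 700.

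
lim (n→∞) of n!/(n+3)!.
0
n!/(n+3)! = 1/[(n+1)(n+2)(n+3)] → 0 as n → ∞.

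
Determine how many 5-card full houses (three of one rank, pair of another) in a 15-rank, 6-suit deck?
63,000

Explanation: Triple rank: 15. Triple suits: C(6,3)=20. Pair rank: 14. Pair suits: C(6,2)=15. Total: 63,000.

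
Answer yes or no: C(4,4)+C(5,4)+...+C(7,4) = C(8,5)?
Hockey stick identity gives Σ = C(8,5) = 56; RHS C(8,5) = 56.
Final answer: Yes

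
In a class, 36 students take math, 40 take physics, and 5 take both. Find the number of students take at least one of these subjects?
71

Solution: |A∪B| = |A|+|B|-|A∩B| = 36+40-5 = 71.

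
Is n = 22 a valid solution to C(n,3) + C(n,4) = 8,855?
Yes

Explanation: C(22,3) + C(22,4) = 1,540 + 7,315 = 8,855, which equals 8,855.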